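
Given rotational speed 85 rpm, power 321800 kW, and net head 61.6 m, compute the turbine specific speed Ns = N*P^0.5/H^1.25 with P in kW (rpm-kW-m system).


Ns = 85 * 321800^0.5 / 61.6^1.25 = 279.4062


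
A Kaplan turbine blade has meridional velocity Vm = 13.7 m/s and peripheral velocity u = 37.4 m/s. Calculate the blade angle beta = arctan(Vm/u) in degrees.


beta = arctan(13.7 / 37.4) = 20.1183 degrees


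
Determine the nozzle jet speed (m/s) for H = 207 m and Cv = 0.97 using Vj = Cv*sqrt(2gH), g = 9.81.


Vj = 0.97 * sqrt(2*9.81*207) = 61.8168 m/s


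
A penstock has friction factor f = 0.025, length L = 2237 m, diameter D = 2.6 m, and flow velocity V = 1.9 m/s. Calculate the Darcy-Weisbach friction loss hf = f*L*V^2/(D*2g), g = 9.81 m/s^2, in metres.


hf = 0.025 * 2237 * 1.9^2 / (2.6 * 2 * 9.81) = 3.9577 m


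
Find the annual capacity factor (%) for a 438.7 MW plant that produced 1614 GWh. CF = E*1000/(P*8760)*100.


CF = 1614 * 1000 / (438.7 * 8760) * 100 = 41.9983 %


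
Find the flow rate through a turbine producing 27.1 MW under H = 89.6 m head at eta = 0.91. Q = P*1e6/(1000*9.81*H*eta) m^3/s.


Q = 27.1 * 1e6 / (1000 * 9.81 * 89.6 * 0.91) = 33.8806 m^3/s


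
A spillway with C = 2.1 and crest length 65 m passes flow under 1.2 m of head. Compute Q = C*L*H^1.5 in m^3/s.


Q = 2.1 * 65 * 1.2^1.5 = 179.4339 m^3/s


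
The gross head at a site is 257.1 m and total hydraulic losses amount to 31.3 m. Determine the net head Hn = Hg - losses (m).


Hn = 257.1 - 31.3 = 225.8000 m


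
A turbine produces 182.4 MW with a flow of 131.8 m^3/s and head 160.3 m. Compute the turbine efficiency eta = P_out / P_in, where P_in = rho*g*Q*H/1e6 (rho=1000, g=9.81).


P_in = 1000 * 9.81 * 131.8 * 160.3 / 1e6 = 207.2612 MW
eta = 182.4 / 207.2612 = 0.8800


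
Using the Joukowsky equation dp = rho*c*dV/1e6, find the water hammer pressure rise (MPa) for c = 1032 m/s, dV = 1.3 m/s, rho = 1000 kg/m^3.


dp = 1000 * 1032 * 1.3 / 1e6 = 1.3416 MPa


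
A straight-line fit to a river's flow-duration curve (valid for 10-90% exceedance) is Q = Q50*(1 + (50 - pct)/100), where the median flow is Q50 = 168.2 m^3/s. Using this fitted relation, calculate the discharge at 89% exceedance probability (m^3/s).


Q = 168.2 * (1 + (50 - 89)/100) = 102.6020 m^3/s


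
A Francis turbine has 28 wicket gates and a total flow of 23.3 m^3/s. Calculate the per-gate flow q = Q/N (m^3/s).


q = 23.3 / 28 = 0.8321 m^3/s


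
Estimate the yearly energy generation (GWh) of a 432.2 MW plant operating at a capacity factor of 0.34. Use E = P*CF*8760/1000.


E = 432.2 * 0.34 * 8760 / 1000 = 1287.2645 GWh


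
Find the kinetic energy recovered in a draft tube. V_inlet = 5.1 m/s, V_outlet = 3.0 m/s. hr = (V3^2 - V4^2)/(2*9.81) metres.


hr = (5.1^2 - 3.0^2) / (2*9.81) = 0.8670 m


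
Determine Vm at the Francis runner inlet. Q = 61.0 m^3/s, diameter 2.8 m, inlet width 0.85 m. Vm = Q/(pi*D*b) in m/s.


Vm = 61.0 / (pi * 2.8 * 0.85) = 8.1584 m/s


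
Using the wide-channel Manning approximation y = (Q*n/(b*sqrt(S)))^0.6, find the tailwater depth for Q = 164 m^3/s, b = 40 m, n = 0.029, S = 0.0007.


y = (164 * 0.029 / (40 * 0.0007^0.5))^0.6 = 2.4637 m


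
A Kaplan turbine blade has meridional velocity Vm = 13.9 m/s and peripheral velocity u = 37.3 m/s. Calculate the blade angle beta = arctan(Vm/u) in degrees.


beta = arctan(13.9 / 37.3) = 20.4381 degrees


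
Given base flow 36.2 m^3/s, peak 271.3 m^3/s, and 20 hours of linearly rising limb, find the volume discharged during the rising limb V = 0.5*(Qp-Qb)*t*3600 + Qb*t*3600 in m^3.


V = 0.5*(271.3 - 36.2)*20*3600 + 36.2*20*3600 = 1.1070e+07 m^3


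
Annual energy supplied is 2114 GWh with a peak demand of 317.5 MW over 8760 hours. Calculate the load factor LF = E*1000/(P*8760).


LF = 2114 * 1000 / (317.5 * 8760) = 0.7601


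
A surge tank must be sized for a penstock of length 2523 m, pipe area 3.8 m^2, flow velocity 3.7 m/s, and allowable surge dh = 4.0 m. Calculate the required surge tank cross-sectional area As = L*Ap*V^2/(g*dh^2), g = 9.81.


As = 2523 * 3.8 * 3.7^2 / (9.81 * 4.0^2) = 836.2099 m^2


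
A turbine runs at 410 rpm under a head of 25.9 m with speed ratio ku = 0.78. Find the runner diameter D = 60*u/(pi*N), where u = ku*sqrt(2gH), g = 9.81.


u = 0.78 * sqrt(2*9.81*25.9) = 17.5830 m/s
D = 60 * 17.5830 / (pi * 410) = 0.8191 m


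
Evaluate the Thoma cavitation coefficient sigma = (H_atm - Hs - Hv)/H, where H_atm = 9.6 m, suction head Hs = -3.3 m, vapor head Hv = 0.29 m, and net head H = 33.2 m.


sigma = (9.6 - (-3.3) - 0.29) / 33.2 = 0.3798


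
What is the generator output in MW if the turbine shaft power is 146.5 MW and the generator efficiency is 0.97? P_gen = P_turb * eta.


P_gen = 146.5 * 0.97 = 142.1050 MW


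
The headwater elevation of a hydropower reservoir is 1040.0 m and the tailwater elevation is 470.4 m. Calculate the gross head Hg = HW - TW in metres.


Hg = 1040.0 - 470.4 = 569.6000 m


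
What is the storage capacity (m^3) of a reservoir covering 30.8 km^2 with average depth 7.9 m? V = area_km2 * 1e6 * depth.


V = 30.8 * 1e6 * 7.9 = 2.4332e+08 m^3


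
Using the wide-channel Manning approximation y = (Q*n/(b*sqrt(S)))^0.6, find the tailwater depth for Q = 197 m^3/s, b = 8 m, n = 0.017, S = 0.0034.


y = (197 * 0.017 / (8 * 0.0034^0.5))^0.6 = 3.2633 m


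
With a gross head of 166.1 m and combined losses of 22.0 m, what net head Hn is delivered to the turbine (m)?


Hn = 166.1 - 22.0 = 144.1000 m


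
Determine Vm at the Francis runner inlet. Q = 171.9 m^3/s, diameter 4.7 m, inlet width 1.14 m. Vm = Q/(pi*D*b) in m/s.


Vm = 171.9 / (pi * 4.7 * 1.14) = 10.2123 m/s


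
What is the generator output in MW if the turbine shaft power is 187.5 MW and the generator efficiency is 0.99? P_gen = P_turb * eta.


P_gen = 187.5 * 0.99 = 185.6250 MW


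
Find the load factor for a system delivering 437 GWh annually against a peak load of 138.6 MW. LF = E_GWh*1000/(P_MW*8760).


LF = 437 * 1000 / (138.6 * 8760) = 0.3599


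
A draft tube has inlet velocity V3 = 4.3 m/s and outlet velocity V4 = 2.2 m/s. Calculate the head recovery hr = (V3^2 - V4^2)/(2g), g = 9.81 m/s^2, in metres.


hr = (4.3^2 - 2.2^2) / (2*9.81) = 0.6957 m


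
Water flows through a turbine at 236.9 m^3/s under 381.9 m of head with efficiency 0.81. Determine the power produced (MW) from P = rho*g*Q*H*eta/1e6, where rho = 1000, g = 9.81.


P = 1000 * 9.81 * 236.9 * 381.9 * 0.81 / 1e6 = 718.9004 MW


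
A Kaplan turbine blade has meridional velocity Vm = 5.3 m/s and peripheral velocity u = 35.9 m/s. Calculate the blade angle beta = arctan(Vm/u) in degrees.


beta = arctan(5.3 / 35.9) = 8.3980 degrees


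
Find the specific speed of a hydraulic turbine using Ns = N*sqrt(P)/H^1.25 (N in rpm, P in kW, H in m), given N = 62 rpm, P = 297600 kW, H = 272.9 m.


Ns = 62 * 297600^0.5 / 272.9^1.25 = 30.4933


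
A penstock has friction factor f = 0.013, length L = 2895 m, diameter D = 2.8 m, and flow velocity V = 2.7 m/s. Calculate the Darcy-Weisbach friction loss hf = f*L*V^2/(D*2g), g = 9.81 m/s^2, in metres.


hf = 0.013 * 2895 * 2.7^2 / (2.8 * 2 * 9.81) = 4.9942 m


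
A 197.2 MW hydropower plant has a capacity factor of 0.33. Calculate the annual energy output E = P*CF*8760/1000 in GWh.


E = 197.2 * 0.33 * 8760 / 1000 = 570.0658 GWh


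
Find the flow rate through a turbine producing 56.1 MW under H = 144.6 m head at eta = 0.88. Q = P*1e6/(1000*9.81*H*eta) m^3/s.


Q = 56.1 * 1e6 / (1000 * 9.81 * 144.6 * 0.88) = 44.9410 m^3/s


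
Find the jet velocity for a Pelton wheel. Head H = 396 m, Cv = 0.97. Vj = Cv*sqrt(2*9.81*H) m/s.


Vj = 0.97 * sqrt(2*9.81*396) = 85.5005 m/s


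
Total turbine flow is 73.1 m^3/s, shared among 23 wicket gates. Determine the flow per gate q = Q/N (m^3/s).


q = 73.1 / 23 = 3.1783 m^3/s


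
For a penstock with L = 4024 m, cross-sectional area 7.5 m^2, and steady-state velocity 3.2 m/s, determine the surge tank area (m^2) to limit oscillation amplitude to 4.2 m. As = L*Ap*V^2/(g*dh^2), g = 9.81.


As = 4024 * 7.5 * 3.2^2 / (9.81 * 4.2^2) = 1785.8772 m^2


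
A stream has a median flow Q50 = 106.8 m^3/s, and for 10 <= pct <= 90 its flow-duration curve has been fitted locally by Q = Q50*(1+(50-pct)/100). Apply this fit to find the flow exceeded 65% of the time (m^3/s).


Q = 106.8 * (1 + (50 - 65)/100) = 90.7800 m^3/s


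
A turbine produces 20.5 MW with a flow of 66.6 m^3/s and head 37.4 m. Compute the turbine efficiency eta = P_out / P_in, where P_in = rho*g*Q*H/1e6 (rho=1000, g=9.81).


P_in = 1000 * 9.81 * 66.6 * 37.4 / 1e6 = 24.4351 MW
eta = 20.5 / 24.4351 = 0.8390


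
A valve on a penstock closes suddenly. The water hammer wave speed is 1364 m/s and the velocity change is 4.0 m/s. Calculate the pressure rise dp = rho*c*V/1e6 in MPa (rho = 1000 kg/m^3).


dp = 1000 * 1364 * 4.0 / 1e6 = 5.4560 MPa


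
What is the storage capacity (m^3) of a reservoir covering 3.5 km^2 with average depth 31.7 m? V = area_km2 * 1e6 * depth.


V = 3.5 * 1e6 * 31.7 = 1.1095e+08 m^3


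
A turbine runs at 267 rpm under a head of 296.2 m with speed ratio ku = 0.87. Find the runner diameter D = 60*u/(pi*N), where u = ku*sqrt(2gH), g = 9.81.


u = 0.87 * sqrt(2*9.81*296.2) = 66.3226 m/s
D = 60 * 66.3226 / (pi * 267) = 4.7441 m


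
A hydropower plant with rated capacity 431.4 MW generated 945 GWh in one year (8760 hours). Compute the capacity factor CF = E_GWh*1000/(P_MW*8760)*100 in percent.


CF = 945 * 1000 / (431.4 * 8760) * 100 = 25.0062 %


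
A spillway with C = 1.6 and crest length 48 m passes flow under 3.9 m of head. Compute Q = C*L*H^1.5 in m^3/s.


Q = 1.6 * 48 * 3.9^1.5 = 591.5046 m^3/s


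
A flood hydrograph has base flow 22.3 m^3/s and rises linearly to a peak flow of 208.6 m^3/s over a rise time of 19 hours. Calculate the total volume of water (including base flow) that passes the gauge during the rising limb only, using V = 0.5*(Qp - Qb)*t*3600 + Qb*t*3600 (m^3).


V = 0.5*(208.6 - 22.3)*19*3600 + 22.3*19*3600 = 7.8968e+06 m^3


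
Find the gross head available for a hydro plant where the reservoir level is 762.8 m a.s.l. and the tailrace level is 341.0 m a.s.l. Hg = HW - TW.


Hg = 762.8 - 341.0 = 421.8000 m


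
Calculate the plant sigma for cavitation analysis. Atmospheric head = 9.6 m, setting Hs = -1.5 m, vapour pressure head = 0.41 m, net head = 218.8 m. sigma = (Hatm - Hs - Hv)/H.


sigma = (9.6 - (-1.5) - 0.41) / 218.8 = 0.0489


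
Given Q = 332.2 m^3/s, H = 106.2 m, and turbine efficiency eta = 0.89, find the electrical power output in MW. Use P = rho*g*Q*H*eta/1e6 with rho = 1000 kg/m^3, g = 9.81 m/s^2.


P = 1000 * 9.81 * 332.2 * 106.2 * 0.89 / 1e6 = 308.0230 MW


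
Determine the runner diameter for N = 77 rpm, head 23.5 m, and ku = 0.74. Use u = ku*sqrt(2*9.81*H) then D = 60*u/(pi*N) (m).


u = 0.74 * sqrt(2*9.81*23.5) = 15.8897 m/s
D = 60 * 15.8897 / (pi * 77) = 3.9412 m


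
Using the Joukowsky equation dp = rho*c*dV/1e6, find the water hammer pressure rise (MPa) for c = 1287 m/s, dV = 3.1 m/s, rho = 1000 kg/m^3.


dp = 1000 * 1287 * 3.1 / 1e6 = 3.9897 MPa


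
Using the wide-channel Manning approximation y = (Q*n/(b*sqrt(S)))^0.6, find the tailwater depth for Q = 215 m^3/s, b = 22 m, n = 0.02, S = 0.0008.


y = (215 * 0.02 / (22 * 0.0008^0.5))^0.6 = 3.1893 m


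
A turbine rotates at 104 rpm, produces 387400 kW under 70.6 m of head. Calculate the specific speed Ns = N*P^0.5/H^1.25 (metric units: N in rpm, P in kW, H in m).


Ns = 104 * 387400^0.5 / 70.6^1.25 = 316.3059


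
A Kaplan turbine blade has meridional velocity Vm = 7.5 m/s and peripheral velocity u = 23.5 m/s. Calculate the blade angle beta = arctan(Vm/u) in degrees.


beta = arctan(7.5 / 23.5) = 17.7004 degrees


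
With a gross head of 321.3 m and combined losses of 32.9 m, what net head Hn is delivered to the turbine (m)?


Hn = 321.3 - 32.9 = 288.4000 m


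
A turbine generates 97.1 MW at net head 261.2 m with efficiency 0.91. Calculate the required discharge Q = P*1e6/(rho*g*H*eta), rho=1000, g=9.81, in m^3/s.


Q = 97.1 * 1e6 / (1000 * 9.81 * 261.2 * 0.91) = 41.6424 m^3/s


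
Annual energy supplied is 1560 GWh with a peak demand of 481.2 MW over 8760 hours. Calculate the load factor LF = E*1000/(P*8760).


LF = 1560 * 1000 / (481.2 * 8760) = 0.3701


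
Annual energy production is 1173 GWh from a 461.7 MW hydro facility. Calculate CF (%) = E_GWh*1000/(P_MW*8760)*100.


CF = 1173 * 1000 / (461.7 * 8760) * 100 = 29.0024 %


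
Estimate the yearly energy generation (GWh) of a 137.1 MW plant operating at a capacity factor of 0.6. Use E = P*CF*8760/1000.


E = 137.1 * 0.6 * 8760 / 1000 = 720.5976 GWh


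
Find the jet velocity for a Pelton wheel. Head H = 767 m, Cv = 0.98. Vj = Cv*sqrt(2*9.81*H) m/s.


Vj = 0.98 * sqrt(2*9.81*767) = 120.2190 m/s


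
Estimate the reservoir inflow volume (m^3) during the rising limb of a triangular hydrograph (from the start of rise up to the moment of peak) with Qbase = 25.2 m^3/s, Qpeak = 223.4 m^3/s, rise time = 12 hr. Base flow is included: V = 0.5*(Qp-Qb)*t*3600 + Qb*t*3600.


V = 0.5*(223.4 - 25.2)*12*3600 + 25.2*12*3600 = 5.3698e+06 m^3


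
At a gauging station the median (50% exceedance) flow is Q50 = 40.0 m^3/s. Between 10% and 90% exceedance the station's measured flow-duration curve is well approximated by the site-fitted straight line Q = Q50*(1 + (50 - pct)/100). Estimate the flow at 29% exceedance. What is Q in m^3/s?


Q = 40.0 * (1 + (50 - 29)/100) = 48.4000 m^3/s


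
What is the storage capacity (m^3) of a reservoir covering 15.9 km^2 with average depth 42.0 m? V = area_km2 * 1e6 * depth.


V = 15.9 * 1e6 * 42.0 = 6.6780e+08 m^3


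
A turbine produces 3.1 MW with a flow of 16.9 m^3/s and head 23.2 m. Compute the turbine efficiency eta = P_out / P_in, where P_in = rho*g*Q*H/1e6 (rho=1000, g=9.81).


P_in = 1000 * 9.81 * 16.9 * 23.2 / 1e6 = 3.8463 MW
eta = 3.1 / 3.8463 = 0.8060


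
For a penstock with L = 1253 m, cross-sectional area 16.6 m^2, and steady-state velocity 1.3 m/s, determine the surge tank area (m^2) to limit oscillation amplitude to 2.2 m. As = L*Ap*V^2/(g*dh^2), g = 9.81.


As = 1253 * 16.6 * 1.3^2 / (9.81 * 2.2^2) = 740.3405 m^2


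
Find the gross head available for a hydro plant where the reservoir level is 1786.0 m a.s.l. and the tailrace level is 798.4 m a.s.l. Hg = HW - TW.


Hg = 1786.0 - 798.4 = 987.6000 m


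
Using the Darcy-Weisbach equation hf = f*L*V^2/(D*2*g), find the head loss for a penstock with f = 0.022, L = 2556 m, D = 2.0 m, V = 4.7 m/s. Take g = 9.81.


hf = 0.022 * 2556 * 4.7^2 / (2.0 * 2 * 9.81) = 31.6556 m


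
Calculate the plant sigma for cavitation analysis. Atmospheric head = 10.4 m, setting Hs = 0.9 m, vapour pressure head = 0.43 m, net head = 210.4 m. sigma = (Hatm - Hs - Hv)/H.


sigma = (10.4 - 0.9 - 0.43) / 210.4 = 0.0431


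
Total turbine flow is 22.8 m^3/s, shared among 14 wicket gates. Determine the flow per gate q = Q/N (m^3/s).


q = 22.8 / 14 = 1.6286 m^3/s


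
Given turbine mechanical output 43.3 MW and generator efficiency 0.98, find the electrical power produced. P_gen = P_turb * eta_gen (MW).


P_gen = 43.3 * 0.98 = 42.4340 MW


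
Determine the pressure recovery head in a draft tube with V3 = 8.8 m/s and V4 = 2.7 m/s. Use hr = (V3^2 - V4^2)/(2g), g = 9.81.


hr = (8.8^2 - 2.7^2) / (2*9.81) = 3.5754 m


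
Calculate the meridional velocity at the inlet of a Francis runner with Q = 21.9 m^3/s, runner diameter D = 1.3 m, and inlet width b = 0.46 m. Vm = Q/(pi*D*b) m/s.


Vm = 21.9 / (pi * 1.3 * 0.46) = 11.6572 m/s


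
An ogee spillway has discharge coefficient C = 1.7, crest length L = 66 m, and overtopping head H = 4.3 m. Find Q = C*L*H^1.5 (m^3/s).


Q = 1.7 * 66 * 4.3^1.5 = 1000.4503 m^3/s


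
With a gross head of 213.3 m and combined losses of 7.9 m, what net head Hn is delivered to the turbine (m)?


Hn = 213.3 - 7.9 = 205.4000 m


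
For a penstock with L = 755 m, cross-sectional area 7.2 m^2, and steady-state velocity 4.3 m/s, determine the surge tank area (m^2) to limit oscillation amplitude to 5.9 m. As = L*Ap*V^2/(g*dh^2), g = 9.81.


As = 755 * 7.2 * 4.3^2 / (9.81 * 5.9^2) = 294.3360 m^2


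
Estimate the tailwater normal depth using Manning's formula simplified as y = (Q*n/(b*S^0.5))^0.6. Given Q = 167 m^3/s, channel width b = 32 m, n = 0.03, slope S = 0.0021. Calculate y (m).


y = (167 * 0.03 / (32 * 0.0021^0.5))^0.6 = 2.0900 m


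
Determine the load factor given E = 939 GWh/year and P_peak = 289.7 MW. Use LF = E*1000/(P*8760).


LF = 939 * 1000 / (289.7 * 8760) = 0.3700


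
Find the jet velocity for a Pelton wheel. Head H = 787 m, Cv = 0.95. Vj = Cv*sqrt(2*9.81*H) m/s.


Vj = 0.95 * sqrt(2*9.81*787) = 118.0485 m/s


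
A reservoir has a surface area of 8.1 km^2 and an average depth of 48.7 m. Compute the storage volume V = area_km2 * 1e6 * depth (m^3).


V = 8.1 * 1e6 * 48.7 = 3.9447e+08 m^3


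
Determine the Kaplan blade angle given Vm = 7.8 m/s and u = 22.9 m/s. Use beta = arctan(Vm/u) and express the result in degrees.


beta = arctan(7.8 / 22.9) = 18.8094 degrees


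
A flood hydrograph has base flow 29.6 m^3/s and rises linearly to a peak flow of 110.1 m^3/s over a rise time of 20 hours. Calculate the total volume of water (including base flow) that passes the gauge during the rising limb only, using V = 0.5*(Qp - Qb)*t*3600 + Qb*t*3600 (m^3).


V = 0.5*(110.1 - 29.6)*20*3600 + 29.6*20*3600 = 5.0292e+06 m^3


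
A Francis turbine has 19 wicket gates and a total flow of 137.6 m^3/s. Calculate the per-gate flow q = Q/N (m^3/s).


q = 137.6 / 19 = 7.2421 m^3/s


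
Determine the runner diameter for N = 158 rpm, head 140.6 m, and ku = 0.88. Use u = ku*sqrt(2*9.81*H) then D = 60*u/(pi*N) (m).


u = 0.88 * sqrt(2*9.81*140.6) = 46.2195 m/s
D = 60 * 46.2195 / (pi * 158) = 5.5869 m


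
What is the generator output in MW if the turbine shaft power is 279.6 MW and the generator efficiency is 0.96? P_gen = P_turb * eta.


P_gen = 279.6 * 0.96 = 268.4160 MW


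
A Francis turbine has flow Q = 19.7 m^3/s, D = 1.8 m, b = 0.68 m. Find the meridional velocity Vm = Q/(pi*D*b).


Vm = 19.7 / (pi * 1.8 * 0.68) = 5.1231 m/s


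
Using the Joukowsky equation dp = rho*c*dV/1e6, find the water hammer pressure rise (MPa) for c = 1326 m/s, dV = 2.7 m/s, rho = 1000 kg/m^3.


dp = 1000 * 1326 * 2.7 / 1e6 = 3.5802 MPa


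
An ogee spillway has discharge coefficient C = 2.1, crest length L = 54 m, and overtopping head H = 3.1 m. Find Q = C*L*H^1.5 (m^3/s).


Q = 2.1 * 54 * 3.1^1.5 = 618.9500 m^3/s


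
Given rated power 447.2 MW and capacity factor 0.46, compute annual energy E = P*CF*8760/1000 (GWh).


E = 447.2 * 0.46 * 8760 / 1000 = 1802.0371 GWh


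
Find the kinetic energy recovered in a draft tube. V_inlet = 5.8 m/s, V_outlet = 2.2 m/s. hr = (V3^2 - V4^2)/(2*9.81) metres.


hr = (5.8^2 - 2.2^2) / (2*9.81) = 1.4679 m


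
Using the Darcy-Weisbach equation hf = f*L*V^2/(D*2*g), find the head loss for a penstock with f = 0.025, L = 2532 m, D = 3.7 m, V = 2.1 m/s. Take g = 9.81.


hf = 0.025 * 2532 * 2.1^2 / (3.7 * 2 * 9.81) = 3.8454 m


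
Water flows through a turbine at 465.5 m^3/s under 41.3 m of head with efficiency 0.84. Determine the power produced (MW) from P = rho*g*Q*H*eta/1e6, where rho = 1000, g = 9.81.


P = 1000 * 9.81 * 465.5 * 41.3 * 0.84 / 1e6 = 158.4229 MW


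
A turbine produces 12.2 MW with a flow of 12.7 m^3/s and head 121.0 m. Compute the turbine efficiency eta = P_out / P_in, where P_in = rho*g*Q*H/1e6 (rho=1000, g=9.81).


P_in = 1000 * 9.81 * 12.7 * 121.0 / 1e6 = 15.0750 MW
eta = 12.2 / 15.0750 = 0.8093


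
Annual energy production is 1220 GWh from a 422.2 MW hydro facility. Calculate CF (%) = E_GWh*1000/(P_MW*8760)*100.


CF = 1220 * 1000 / (422.2 * 8760) * 100 = 32.9866 %


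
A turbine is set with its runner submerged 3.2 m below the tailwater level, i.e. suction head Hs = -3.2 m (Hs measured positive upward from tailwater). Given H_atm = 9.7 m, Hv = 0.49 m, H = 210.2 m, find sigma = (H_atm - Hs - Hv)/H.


sigma = (9.7 - (-3.2) - 0.49) / 210.2 = 0.0590


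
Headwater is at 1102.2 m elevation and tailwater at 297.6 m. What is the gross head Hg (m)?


Hg = 1102.2 - 297.6 = 804.6000 m


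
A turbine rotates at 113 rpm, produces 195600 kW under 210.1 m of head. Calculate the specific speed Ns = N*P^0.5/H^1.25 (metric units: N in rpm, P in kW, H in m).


Ns = 113 * 195600^0.5 / 210.1^1.25 = 62.4785


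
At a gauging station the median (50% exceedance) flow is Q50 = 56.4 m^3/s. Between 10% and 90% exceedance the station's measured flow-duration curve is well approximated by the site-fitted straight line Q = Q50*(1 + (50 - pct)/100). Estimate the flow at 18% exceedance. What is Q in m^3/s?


Q = 56.4 * (1 + (50 - 18)/100) = 74.4480 m^3/s


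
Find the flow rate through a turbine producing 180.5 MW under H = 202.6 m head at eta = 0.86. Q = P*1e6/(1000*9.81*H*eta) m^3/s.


Q = 180.5 * 1e6 / (1000 * 9.81 * 202.6 * 0.86) = 105.6016 m^3/s


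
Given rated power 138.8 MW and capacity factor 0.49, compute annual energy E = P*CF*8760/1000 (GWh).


E = 138.8 * 0.49 * 8760 / 1000 = 595.7851 GWh


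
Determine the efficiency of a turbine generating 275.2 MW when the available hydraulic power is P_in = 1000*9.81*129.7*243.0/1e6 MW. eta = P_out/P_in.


P_in = 1000 * 9.81 * 129.7 * 243.0 / 1e6 = 309.1828 MW
eta = 275.2 / 309.1828 = 0.8901


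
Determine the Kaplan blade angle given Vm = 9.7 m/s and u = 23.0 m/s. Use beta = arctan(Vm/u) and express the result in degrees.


beta = arctan(9.7 / 23.0) = 22.8671 degrees


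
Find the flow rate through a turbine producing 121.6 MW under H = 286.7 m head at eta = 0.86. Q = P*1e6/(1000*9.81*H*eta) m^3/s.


Q = 121.6 * 1e6 / (1000 * 9.81 * 286.7 * 0.86) = 50.2734 m^3/s


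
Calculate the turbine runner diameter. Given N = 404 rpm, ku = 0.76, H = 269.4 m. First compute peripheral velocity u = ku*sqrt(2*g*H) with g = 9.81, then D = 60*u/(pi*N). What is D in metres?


u = 0.76 * sqrt(2*9.81*269.4) = 55.2538 m/s
D = 60 * 55.2538 / (pi * 404) = 2.6121 m


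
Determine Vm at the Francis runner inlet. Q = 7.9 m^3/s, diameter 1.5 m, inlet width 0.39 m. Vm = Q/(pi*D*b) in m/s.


Vm = 7.9 / (pi * 1.5 * 0.39) = 4.2985 m/s


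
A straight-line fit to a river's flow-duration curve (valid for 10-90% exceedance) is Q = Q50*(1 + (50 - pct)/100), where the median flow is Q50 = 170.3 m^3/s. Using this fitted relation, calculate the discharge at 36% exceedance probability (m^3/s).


Q = 170.3 * (1 + (50 - 36)/100) = 194.1420 m^3/s


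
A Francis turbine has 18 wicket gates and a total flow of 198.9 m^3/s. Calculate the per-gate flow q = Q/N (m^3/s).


q = 198.9 / 18 = 11.0500 m^3/s


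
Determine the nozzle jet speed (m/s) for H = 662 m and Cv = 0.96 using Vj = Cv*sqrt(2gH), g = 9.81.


Vj = 0.96 * sqrt(2*9.81*662) = 109.4082 m/s


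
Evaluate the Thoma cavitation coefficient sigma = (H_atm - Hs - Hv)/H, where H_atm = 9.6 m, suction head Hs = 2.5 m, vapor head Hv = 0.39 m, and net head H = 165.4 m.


sigma = (9.6 - 2.5 - 0.39) / 165.4 = 0.0406


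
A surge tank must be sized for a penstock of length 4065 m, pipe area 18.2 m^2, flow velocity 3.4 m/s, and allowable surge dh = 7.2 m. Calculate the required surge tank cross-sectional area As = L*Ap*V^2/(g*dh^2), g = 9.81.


As = 4065 * 18.2 * 3.4^2 / (9.81 * 7.2^2) = 1681.7281 m^2


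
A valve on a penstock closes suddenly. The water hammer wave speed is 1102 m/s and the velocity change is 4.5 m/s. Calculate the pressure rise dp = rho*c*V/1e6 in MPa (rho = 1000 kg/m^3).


dp = 1000 * 1102 * 4.5 / 1e6 = 4.9590 MPa


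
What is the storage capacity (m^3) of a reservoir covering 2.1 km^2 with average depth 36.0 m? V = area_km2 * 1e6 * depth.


V = 2.1 * 1e6 * 36.0 = 7.5600e+07 m^3


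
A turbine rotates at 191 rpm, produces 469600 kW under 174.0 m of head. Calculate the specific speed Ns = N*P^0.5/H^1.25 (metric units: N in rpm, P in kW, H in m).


Ns = 191 * 469600^0.5 / 174.0^1.25 = 207.1147


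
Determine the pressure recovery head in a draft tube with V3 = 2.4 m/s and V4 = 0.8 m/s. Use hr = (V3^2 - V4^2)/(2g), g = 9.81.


hr = (2.4^2 - 0.8^2) / (2*9.81) = 0.2610 m


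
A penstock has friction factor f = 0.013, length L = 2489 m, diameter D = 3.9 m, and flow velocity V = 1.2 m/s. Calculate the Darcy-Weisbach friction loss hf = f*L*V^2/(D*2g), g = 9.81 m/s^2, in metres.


hf = 0.013 * 2489 * 1.2^2 / (3.9 * 2 * 9.81) = 0.6089 m


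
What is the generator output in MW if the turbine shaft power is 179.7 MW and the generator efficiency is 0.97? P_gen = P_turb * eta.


P_gen = 179.7 * 0.97 = 174.3090 MW


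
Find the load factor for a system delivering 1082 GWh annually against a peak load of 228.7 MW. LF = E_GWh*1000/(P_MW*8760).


LF = 1082 * 1000 / (228.7 * 8760) = 0.5401


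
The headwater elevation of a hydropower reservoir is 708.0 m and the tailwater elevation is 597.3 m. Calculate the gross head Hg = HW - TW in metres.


Hg = 708.0 - 597.3 = 110.7000 m


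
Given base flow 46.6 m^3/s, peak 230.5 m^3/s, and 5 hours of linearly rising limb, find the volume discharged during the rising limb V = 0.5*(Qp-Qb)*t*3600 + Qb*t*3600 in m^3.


V = 0.5*(230.5 - 46.6)*5*3600 + 46.6*5*3600 = 2.4939e+06 m^3


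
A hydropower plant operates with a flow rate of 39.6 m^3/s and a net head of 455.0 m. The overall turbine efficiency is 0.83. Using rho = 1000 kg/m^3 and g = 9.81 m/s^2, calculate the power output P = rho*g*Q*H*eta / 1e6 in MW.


P = 1000 * 9.81 * 39.6 * 455.0 * 0.83 / 1e6 = 146.7080 MW


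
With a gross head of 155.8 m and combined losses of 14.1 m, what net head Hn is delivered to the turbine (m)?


Hn = 155.8 - 14.1 = 141.7000 m


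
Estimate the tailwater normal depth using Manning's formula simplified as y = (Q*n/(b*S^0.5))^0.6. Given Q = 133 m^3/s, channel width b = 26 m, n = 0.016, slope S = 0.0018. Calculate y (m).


y = (133 * 0.016 / (26 * 0.0018^0.5))^0.6 = 1.4833 m


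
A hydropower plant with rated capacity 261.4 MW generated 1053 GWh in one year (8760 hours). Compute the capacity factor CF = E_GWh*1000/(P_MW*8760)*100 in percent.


CF = 1053 * 1000 / (261.4 * 8760) * 100 = 45.9853 %


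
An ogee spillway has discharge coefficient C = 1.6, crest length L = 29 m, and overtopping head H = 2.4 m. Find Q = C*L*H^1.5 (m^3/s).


Q = 1.6 * 29 * 2.4^1.5 = 172.5182 m^3/s


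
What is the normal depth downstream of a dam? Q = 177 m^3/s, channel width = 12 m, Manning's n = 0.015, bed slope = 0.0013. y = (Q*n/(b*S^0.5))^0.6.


y = (177 * 0.015 / (12 * 0.0013^0.5))^0.6 = 2.9699 m


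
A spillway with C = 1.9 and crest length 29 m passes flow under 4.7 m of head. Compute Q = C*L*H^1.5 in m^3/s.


Q = 1.9 * 29 * 4.7^1.5 = 561.4336 m^3/s


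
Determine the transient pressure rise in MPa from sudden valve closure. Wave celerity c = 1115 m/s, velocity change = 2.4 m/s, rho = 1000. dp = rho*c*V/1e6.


dp = 1000 * 1115 * 2.4 / 1e6 = 2.6760 MPa


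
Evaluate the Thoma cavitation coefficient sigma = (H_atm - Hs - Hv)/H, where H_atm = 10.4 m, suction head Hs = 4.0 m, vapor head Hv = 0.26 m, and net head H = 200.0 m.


sigma = (10.4 - 4.0 - 0.26) / 200.0 = 0.0307


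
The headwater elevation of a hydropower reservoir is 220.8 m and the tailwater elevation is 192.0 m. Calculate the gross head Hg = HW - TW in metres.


Hg = 220.8 - 192.0 = 28.8000 m


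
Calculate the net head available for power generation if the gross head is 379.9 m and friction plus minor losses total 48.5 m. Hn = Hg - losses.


Hn = 379.9 - 48.5 = 331.4000 m


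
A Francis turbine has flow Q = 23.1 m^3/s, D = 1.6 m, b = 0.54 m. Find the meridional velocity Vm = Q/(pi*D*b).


Vm = 23.1 / (pi * 1.6 * 0.54) = 8.5104 m/s


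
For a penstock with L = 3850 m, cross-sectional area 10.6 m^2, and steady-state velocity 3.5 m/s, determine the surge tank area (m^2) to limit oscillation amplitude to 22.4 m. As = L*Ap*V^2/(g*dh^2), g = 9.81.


As = 3850 * 10.6 * 3.5^2 / (9.81 * 22.4^2) = 101.5635 m^2


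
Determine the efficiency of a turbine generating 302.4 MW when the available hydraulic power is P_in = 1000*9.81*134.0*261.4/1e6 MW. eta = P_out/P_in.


P_in = 1000 * 9.81 * 134.0 * 261.4 / 1e6 = 343.6208 MW
eta = 302.4 / 343.6208 = 0.8800


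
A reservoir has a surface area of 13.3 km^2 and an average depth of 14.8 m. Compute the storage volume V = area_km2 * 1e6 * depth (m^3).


V = 13.3 * 1e6 * 14.8 = 1.9684e+08 m^3


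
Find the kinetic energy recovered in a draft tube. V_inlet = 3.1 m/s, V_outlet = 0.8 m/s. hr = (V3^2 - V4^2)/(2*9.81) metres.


hr = (3.1^2 - 0.8^2) / (2*9.81) = 0.4572 m


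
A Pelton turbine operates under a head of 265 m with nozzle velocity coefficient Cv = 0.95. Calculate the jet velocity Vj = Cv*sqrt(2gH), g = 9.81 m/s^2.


Vj = 0.95 * sqrt(2*9.81*265) = 68.5009 m/s


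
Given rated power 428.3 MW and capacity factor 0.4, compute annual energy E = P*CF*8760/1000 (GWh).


E = 428.3 * 0.4 * 8760 / 1000 = 1500.7632 GWh


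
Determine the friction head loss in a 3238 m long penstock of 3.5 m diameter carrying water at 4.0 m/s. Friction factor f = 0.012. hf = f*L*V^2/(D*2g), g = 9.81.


hf = 0.012 * 3238 * 4.0^2 / (3.5 * 2 * 9.81) = 9.0534 m


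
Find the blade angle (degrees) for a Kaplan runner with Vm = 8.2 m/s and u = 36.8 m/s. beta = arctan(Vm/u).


beta = arctan(8.2 / 36.8) = 12.5618 degrees


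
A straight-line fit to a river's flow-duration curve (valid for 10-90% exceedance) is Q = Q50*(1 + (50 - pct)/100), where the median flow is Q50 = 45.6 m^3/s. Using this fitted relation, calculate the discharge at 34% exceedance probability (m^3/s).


Q = 45.6 * (1 + (50 - 34)/100) = 52.8960 m^3/s


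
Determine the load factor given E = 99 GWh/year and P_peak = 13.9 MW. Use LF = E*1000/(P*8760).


LF = 99 * 1000 / (13.9 * 8760) = 0.8130


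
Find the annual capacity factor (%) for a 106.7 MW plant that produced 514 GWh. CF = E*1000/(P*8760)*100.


CF = 514 * 1000 / (106.7 * 8760) * 100 = 54.9914 %


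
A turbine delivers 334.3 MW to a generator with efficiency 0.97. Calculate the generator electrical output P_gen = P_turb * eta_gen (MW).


P_gen = 334.3 * 0.97 = 324.2710 MW


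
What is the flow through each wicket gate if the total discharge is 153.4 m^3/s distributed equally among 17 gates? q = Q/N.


q = 153.4 / 17 = 9.0235 m^3/s


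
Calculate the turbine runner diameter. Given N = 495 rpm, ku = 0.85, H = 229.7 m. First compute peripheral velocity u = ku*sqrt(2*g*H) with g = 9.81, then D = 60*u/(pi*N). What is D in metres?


u = 0.85 * sqrt(2*9.81*229.7) = 57.0623 m/s
D = 60 * 57.0623 / (pi * 495) = 2.2016 m


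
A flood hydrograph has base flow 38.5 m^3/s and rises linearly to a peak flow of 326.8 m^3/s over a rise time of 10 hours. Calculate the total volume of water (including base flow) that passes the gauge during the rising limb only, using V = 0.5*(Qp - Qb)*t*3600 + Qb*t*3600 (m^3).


V = 0.5*(326.8 - 38.5)*10*3600 + 38.5*10*3600 = 6.5754e+06 m^3


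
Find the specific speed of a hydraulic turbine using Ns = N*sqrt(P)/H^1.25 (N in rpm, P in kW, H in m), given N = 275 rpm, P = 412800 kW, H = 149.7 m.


Ns = 275 * 412800^0.5 / 149.7^1.25 = 337.4235


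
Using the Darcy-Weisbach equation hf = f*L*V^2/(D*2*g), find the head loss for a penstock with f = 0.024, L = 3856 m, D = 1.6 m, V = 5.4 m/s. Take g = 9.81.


hf = 0.024 * 3856 * 5.4^2 / (1.6 * 2 * 9.81) = 85.9640 m


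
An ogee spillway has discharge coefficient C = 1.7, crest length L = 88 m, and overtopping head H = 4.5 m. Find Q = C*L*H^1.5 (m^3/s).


Q = 1.7 * 88 * 4.5^1.5 = 1428.0729 m^3/s


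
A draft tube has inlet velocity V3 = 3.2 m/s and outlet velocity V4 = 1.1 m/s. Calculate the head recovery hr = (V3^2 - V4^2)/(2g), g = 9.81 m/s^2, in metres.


hr = (3.2^2 - 1.1^2) / (2*9.81) = 0.4602 m


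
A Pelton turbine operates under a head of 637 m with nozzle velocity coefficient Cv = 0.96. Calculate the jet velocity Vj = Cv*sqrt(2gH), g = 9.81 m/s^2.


Vj = 0.96 * sqrt(2*9.81*637) = 107.3224 m/s


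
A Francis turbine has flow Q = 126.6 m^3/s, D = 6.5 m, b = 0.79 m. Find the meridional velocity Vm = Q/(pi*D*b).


Vm = 126.6 / (pi * 6.5 * 0.79) = 7.8477 m/s


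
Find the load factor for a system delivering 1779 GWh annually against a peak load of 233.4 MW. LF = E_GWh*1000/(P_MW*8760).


LF = 1779 * 1000 / (233.4 * 8760) = 0.8701


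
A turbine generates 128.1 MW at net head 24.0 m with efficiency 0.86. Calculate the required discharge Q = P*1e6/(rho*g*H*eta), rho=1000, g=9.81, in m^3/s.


Q = 128.1 * 1e6 / (1000 * 9.81 * 24.0 * 0.86) = 632.6601 m^3/s


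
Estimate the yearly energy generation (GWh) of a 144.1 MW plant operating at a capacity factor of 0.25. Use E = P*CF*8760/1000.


E = 144.1 * 0.25 * 8760 / 1000 = 315.5790 GWh


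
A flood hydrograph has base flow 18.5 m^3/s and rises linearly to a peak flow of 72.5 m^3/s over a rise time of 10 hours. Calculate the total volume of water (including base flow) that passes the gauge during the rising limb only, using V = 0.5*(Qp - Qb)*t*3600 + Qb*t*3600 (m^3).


V = 0.5*(72.5 - 18.5)*10*3600 + 18.5*10*3600 = 1.6380e+06 m^3


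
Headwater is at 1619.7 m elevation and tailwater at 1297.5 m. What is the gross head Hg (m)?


Hg = 1619.7 - 1297.5 = 322.2000 m


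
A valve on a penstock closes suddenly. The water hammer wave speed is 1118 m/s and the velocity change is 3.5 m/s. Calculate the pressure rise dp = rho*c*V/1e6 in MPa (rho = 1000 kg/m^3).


dp = 1000 * 1118 * 3.5 / 1e6 = 3.9130 MPa


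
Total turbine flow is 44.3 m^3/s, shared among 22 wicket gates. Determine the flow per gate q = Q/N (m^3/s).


q = 44.3 / 22 = 2.0136 m^3/s


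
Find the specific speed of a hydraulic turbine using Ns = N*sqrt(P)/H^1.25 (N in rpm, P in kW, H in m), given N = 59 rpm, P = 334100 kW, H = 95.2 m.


Ns = 59 * 334100^0.5 / 95.2^1.25 = 114.6817


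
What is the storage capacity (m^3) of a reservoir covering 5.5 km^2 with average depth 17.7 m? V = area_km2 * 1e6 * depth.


V = 5.5 * 1e6 * 17.7 = 9.7350e+07 m^3


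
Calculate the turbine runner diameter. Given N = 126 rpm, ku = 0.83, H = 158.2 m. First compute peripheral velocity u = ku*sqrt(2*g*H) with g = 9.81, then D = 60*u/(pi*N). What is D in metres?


u = 0.83 * sqrt(2*9.81*158.2) = 46.2414 m/s
D = 60 * 46.2414 / (pi * 126) = 7.0091 m


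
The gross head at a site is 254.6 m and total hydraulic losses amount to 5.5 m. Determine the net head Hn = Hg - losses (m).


Hn = 254.6 - 5.5 = 249.1000 m


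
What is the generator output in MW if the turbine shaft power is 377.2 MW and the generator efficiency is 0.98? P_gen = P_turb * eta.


P_gen = 377.2 * 0.98 = 369.6560 MW


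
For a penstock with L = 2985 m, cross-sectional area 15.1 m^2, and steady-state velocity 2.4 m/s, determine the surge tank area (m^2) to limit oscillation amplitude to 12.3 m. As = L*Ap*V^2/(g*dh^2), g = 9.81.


As = 2985 * 15.1 * 2.4^2 / (9.81 * 12.3^2) = 174.9301 m^2


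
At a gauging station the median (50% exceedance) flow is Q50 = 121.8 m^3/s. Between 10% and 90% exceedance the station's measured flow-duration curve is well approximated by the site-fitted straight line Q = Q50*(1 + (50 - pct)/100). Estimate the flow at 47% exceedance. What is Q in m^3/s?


Q = 121.8 * (1 + (50 - 47)/100) = 125.4540 m^3/s


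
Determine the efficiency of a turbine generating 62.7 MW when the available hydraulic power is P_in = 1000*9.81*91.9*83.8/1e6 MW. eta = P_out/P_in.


P_in = 1000 * 9.81 * 91.9 * 83.8 / 1e6 = 75.5490 MW
eta = 62.7 / 75.5490 = 0.8299


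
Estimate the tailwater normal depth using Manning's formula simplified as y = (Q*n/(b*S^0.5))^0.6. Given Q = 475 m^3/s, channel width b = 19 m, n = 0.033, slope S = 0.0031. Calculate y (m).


y = (475 * 0.033 / (19 * 0.0031^0.5))^0.6 = 5.0404 m


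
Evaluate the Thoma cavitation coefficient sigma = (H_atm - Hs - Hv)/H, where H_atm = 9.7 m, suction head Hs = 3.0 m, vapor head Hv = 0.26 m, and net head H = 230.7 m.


sigma = (9.7 - 3.0 - 0.26) / 230.7 = 0.0279


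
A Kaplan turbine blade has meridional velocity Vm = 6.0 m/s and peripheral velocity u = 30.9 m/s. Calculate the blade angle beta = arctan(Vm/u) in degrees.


beta = arctan(6.0 / 30.9) = 10.9887 degrees


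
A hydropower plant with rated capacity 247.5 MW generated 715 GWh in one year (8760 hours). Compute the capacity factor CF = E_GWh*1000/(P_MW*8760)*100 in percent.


CF = 715 * 1000 / (247.5 * 8760) * 100 = 32.9782 %


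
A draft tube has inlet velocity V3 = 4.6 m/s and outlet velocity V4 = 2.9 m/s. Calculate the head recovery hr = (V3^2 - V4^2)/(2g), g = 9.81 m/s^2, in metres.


hr = (4.6^2 - 2.9^2) / (2*9.81) = 0.6498 m


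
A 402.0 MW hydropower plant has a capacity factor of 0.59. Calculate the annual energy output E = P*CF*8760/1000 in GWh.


E = 402.0 * 0.59 * 8760 / 1000 = 2077.6968 GWh


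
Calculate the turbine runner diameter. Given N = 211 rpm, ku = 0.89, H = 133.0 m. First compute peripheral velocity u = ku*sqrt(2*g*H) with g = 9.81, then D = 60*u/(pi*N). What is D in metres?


u = 0.89 * sqrt(2*9.81*133.0) = 45.4638 m/s
D = 60 * 45.4638 / (pi * 211) = 4.1151 m


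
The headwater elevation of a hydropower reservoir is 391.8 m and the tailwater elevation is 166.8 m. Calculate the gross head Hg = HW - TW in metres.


Hg = 391.8 - 166.8 = 225.0000 m


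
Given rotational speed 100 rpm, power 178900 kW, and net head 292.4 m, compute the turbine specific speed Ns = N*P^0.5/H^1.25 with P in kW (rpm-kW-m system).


Ns = 100 * 178900^0.5 / 292.4^1.25 = 34.9811


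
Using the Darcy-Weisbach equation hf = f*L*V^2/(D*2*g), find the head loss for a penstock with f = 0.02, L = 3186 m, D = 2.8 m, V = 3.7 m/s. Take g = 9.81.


hf = 0.02 * 3186 * 3.7^2 / (2.8 * 2 * 9.81) = 15.8790 m


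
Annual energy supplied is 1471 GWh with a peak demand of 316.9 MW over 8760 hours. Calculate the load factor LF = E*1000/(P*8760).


LF = 1471 * 1000 / (316.9 * 8760) = 0.5299


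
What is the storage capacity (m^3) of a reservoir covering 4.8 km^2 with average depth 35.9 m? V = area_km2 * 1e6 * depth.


V = 4.8 * 1e6 * 35.9 = 1.7232e+08 m^3


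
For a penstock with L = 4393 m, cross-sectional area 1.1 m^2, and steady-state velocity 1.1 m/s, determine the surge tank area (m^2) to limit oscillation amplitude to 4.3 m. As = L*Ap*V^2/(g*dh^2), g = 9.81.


As = 4393 * 1.1 * 1.1^2 / (9.81 * 4.3^2) = 32.2354 m^2


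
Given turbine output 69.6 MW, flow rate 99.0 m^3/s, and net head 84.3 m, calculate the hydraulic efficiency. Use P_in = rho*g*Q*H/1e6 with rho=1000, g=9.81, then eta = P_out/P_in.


P_in = 1000 * 9.81 * 99.0 * 84.3 / 1e6 = 81.8713 MW
eta = 69.6 / 81.8713 = 0.8501


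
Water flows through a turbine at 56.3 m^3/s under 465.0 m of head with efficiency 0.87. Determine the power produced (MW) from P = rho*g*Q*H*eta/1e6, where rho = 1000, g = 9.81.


P = 1000 * 9.81 * 56.3 * 465.0 * 0.87 / 1e6 = 223.4342 MW


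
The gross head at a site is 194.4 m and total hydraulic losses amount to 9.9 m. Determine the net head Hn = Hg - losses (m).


Hn = 194.4 - 9.9 = 184.5000 m


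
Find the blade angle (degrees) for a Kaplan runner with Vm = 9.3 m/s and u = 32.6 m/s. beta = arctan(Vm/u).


beta = arctan(9.3 / 32.6) = 15.9222 degrees
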